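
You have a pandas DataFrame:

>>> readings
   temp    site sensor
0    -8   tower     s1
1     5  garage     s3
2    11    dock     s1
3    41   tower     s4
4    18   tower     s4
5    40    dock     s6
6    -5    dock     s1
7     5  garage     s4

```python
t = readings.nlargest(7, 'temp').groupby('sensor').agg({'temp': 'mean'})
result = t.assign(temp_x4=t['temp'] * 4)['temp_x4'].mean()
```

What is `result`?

69.3333333333

take 7 rows with largest temp:
   temp    site sensor
3    41   tower     s4
5    40    dock     s6
4    18   tower     s4
2    11    dock     s1
1     5  garage     s3
7     5  garage     s4
6    -5    dock     s1
group by sensor, mean of temp:
             temp
sensor           
s1       3.000000
s3       5.000000
s4      21.333333
s6      40.000000
add column temp_x4 = t['temp'] * 4:
             temp     temp_x4
sensor                       
s1       3.000000   12.000000
s3       5.000000   20.000000
s4      21.333333   85.333333
s6      40.000000  160.000000
mean of column 'temp_x4' → 69.3333333333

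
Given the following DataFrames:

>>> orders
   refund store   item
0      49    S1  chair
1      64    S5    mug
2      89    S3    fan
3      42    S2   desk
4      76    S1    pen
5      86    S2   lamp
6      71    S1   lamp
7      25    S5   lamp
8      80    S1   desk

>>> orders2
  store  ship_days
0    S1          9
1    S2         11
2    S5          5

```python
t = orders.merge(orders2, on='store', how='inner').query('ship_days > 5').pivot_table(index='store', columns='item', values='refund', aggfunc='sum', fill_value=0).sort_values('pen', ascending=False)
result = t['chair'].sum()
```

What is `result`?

49

merge on 'store' (how='inner') → 8 rows:
   refund store   item  ship_days
0      49    S1  chair          9
1      64    S5    mug          5
2      42    S2   desk         11
3      76    S1    pen          9
4      86    S2   lamp         11
5      71    S1   lamp          9
6      25    S5   lamp          5
7      80    S1   desk          9
filter rows where ship_days > 5:
   refund store   item  ship_days
0      49    S1  chair          9
2      42    S2   desk         11
3      76    S1    pen          9
4      86    S2   lamp         11
5      71    S1   lamp          9
7      80    S1   desk          9
pivot: rows=store, cols=item, sum(refund):
item   chair  desk  lamp  pen
store                        
S1        49    80    71   76
S2         0    42    86    0
sort by pen descending:
item   chair  desk  lamp  pen
store                        
S1        49    80    71   76
S2         0    42    86    0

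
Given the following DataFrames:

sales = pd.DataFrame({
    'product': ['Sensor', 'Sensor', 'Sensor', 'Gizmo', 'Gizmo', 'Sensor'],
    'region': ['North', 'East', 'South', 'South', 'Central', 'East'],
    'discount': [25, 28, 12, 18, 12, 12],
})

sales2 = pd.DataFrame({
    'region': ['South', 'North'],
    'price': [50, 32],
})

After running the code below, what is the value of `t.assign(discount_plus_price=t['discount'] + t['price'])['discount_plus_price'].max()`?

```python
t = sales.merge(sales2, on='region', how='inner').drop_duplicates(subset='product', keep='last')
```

68

merge on 'region' (how='inner') → 3 rows:
  product region  discount  price
0  Sensor  North        25     32
1  Sensor  South        12     50
2   Gizmo  South        18     50
drop duplicate product (keep=last):
  product region  discount  price
1  Sensor  South        12     50
2   Gizmo  South        18     50
add column discount_plus_price = t['discount'] + t['price']:
  product region  discount  price  discount_plus_price
1  Sensor  South        12     50                   62
2   Gizmo  South        18     50                   68
Taking the max of column 'discount_plus_price' gives 68.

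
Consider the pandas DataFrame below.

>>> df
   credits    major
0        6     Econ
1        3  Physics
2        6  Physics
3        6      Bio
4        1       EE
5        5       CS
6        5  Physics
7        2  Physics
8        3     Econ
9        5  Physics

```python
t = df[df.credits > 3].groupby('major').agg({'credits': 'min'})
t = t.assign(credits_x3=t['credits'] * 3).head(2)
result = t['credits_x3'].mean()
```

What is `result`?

filter rows where credits > 3:
   credits    major
0        6     Econ
2        6  Physics
3        6      Bio
5        5       CS
6        5  Physics
9        5  Physics
group by major, min of credits:
         credits
major           
Bio            6
CS             5
Econ           6
Physics        5
add column credits_x3 = t['credits'] * 3:
         credits  credits_x3
major                       
Bio            6          18
CS             5          15
Econ           6          18
Physics        5          15
take first 2 rows:
       credits  credits_x3
major                     
Bio          6          18
CS           5          15
The mean of column 'credits_x3' is 16.5.

16.5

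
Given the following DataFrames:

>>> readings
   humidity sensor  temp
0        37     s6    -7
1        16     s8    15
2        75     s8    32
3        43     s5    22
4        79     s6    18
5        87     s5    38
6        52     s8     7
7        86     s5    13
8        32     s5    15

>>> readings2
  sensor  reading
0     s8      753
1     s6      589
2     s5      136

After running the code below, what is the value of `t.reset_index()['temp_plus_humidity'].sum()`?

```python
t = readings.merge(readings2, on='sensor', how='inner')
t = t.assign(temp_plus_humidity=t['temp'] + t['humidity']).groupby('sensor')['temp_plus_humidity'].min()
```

108

merge on 'sensor' (how='inner') → 9 rows:
   humidity sensor  temp  reading
0        37     s6    -7      589
1        16     s8    15      753
2        75     s8    32      753
3        43     s5    22      136
4        79     s6    18      589
5        87     s5    38      136
6        52     s8     7      753
7        86     s5    13      136
8        32     s5    15      136
add column temp_plus_humidity = t['temp'] + t['humidity']:
   humidity sensor  temp  reading  temp_plus_humidity
0        37     s6    -7      589                  30
1        16     s8    15      753                  31
2        75     s8    32      753                 107
3        43     s5    22      136                  65
4        79     s6    18      589                  97
5        87     s5    38      136                 125
6        52     s8     7      753                  59
7        86     s5    13      136                  99
8        32     s5    15      136                  47
group by sensor, min of temp_plus_humidity:
sensor
s5    47
s6    30
s8    31
Name: temp_plus_humidity, dtype: int64
reset_index():
  sensor  temp_plus_humidity
0     s5                  47
1     s6                  30
2     s8                  31
So sum() = 108.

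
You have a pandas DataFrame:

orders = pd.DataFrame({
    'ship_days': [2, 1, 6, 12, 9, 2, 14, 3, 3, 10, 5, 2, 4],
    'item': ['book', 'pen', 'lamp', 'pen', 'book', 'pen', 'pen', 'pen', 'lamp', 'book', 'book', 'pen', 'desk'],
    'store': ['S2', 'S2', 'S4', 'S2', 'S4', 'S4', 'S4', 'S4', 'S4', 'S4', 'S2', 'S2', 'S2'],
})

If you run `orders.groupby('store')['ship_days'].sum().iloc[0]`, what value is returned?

group by store, sum of ship_days:
store
S2    26
S4    47
Name: ship_days, dtype: int64
Finally, value at position 0 = 26.

26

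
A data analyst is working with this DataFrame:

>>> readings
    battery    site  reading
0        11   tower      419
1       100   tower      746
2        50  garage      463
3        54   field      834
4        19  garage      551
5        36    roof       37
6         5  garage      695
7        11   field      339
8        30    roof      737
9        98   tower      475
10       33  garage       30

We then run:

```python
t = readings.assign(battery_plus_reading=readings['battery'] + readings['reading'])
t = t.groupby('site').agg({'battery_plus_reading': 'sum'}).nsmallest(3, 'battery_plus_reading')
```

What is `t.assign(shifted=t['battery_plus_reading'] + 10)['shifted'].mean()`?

add column battery_plus_reading = readings['battery'] + readings['reading']:
    battery    site  reading  battery_plus_reading
0        11   tower      419                   430
1       100   tower      746                   846
2        50  garage      463                   513
3        54   field      834                   888
4        19  garage      551                   570
5        36    roof       37                    73
6         5  garage      695                   700
7        11   field      339                   350
8        30    roof      737                   767
9        98   tower      475                   573
10       33  garage       30                    63
group by site, sum of battery_plus_reading:
        battery_plus_reading
site                        
field                   1238
garage                  1846
roof                     840
tower                   1849
take 3 rows with smallest battery_plus_reading:
        battery_plus_reading
site                        
roof                     840
field                   1238
garage                  1846
add column shifted = t['battery_plus_reading'] + 10:
        battery_plus_reading  shifted
site                                 
roof                     840      850
field                   1238     1248
garage                  1846     1856
mean of column 'shifted' → 1318.0

1318.0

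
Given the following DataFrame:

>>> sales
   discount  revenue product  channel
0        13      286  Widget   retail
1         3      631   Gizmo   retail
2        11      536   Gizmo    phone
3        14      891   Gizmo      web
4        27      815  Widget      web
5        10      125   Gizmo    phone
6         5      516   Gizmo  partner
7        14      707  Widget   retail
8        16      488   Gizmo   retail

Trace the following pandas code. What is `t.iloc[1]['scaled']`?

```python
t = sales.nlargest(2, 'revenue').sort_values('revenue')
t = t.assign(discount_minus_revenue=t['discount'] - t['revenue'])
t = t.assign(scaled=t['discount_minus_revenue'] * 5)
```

-4385

take 2 rows with largest revenue:
   discount  revenue product channel
3        14      891   Gizmo     web
4        27      815  Widget     web
sort by revenue:
   discount  revenue product channel
4        27      815  Widget     web
3        14      891   Gizmo     web
add column discount_minus_revenue = t['discount'] - t['revenue']:
   discount  revenue product channel  discount_minus_revenue
4        27      815  Widget     web                    -788
3        14      891   Gizmo     web                    -877
add column scaled = t['discount_minus_revenue'] * 5:
   discount  revenue product channel  discount_minus_revenue  scaled
4        27      815  Widget     web                    -788   -3940
3        14      891   Gizmo     web                    -877   -4385
Then the value at position 1, column 'scaled': -4385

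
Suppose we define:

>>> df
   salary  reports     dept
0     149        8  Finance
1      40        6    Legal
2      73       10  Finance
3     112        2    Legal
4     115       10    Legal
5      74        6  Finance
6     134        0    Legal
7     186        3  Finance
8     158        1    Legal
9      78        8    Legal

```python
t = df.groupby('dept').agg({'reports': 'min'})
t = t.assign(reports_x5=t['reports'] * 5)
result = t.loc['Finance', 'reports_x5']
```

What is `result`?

group by dept, min of reports:
         reports
dept            
Finance        3
Legal          0
add column reports_x5 = t['reports'] * 5:
         reports  reports_x5
dept                        
Finance        3          15
Legal          0           0

15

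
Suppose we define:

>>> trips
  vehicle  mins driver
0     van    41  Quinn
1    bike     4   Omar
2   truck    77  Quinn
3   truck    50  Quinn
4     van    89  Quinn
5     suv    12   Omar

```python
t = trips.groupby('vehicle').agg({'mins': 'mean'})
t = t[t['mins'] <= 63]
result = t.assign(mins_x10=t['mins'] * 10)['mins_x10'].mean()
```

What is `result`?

group by vehicle, mean of mins:
         mins
vehicle      
bike      4.0
suv      12.0
truck    63.5
van      65.0
filter rows where mins <= 63:
         mins
vehicle      
bike      4.0
suv      12.0
add column mins_x10 = t['mins'] * 10:
         mins  mins_x10
vehicle                
bike      4.0      40.0
suv      12.0     120.0

80.0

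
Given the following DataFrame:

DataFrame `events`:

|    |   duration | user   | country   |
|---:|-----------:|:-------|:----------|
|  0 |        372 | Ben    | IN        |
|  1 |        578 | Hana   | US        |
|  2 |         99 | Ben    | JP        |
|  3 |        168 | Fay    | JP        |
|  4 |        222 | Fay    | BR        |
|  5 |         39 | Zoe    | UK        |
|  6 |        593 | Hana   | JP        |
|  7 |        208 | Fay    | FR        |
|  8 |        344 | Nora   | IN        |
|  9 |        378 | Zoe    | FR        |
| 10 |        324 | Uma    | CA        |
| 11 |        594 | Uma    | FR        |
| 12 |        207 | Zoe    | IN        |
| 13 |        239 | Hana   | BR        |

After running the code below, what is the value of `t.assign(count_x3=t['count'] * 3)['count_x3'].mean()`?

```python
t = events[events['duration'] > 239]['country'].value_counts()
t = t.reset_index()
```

filter rows where duration > 239:
    duration  user country
0        372   Ben      IN
1        578  Hana      US
6        593  Hana      JP
8        344  Nora      IN
9        378   Zoe      FR
10       324   Uma      CA
11       594   Uma      FR
value_counts of country:
country
IN    2
FR    2
US    1
JP    1
CA    1
Name: count, dtype: int64
reset_index():
  country  count
0      IN      2
1      FR      2
2      US      1
3      JP      1
4      CA      1
add column count_x3 = t['count'] * 3:
  country  count  count_x3
0      IN      2         6
1      FR      2         6
2      US      1         3
3      JP      1         3
4      CA      1         3
Hence 4.2.

4.2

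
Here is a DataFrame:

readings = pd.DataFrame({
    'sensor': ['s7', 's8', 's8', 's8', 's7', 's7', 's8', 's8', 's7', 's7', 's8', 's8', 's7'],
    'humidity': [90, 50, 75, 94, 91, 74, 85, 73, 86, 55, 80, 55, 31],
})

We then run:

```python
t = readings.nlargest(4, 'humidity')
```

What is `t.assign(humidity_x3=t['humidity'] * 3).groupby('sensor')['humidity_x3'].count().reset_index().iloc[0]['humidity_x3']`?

take 4 rows with largest humidity:
  sensor  humidity
3     s8        94
4     s7        91
0     s7        90
8     s7        86
add column humidity_x3 = t['humidity'] * 3:
  sensor  humidity  humidity_x3
3     s8        94          282
4     s7        91          273
0     s7        90          270
8     s7        86          258
group by sensor, count of humidity_x3:
sensor
s7    3
s8    1
Name: humidity_x3, dtype: int64
reset_index():
  sensor  humidity_x3
0     s7            3
1     s8            1

3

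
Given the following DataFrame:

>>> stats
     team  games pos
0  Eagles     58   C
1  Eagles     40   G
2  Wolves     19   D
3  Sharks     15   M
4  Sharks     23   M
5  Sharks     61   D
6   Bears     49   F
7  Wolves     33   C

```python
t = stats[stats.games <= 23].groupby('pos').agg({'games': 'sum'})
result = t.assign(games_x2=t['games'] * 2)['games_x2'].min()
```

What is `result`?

38

filter rows where games <= 23:
     team  games pos
2  Wolves     19   D
3  Sharks     15   M
4  Sharks     23   M
group by pos, sum of games:
     games
pos       
D       19
M       38
add column games_x2 = t['games'] * 2:
     games  games_x2
pos                 
D       19        38
M       38        76
min of column 'games_x2' → 38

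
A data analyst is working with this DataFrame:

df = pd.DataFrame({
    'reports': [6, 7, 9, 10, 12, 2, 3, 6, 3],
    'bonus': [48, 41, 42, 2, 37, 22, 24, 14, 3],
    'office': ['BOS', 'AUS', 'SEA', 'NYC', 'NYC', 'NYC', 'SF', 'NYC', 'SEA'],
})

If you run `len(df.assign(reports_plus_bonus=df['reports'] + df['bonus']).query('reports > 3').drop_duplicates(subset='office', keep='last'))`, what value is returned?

4

add column reports_plus_bonus = df['reports'] + df['bonus']:
   reports  bonus office  reports_plus_bonus
0        6     48    BOS                  54
1        7     41    AUS                  48
2        9     42    SEA                  51
3       10      2    NYC                  12
4       12     37    NYC                  49
5        2     22    NYC                  24
6        3     24     SF                  27
7        6     14    NYC                  20
8        3      3    SEA                   6
filter rows where reports > 3:
   reports  bonus office  reports_plus_bonus
0        6     48    BOS                  54
1        7     41    AUS                  48
2        9     42    SEA                  51
3       10      2    NYC                  12
4       12     37    NYC                  49
7        6     14    NYC                  20
drop duplicate office (keep=last):
   reports  bonus office  reports_plus_bonus
0        6     48    BOS                  54
1        7     41    AUS                  48
2        9     42    SEA                  51
7        6     14    NYC                  20
So drop_duplicates(subset='office', keep='last')) = 4.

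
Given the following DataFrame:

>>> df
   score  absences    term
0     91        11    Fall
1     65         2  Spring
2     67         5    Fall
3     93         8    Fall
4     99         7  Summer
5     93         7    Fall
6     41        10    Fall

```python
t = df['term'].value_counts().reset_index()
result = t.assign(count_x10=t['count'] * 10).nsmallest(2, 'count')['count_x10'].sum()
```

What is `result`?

value_counts of term:
term
Fall      5
Spring    1
Summer    1
Name: count, dtype: int64
reset_index():
     term  count
0    Fall      5
1  Spring      1
2  Summer      1
add column count_x10 = t['count'] * 10:
     term  count  count_x10
0    Fall      5         50
1  Spring      1         10
2  Summer      1         10
take 2 rows with smallest count:
     term  count  count_x10
1  Spring      1         10
2  Summer      1         10

20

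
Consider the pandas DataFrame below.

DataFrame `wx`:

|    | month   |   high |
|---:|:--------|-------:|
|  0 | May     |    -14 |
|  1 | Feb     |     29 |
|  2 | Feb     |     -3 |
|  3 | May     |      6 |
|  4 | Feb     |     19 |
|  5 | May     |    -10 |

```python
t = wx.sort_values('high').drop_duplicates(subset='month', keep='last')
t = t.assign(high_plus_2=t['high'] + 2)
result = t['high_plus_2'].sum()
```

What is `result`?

sort by high:
  month  high
0   May   -14
5   May   -10
2   Feb    -3
3   May     6
4   Feb    19
1   Feb    29
drop duplicate month (keep=last):
  month  high
3   May     6
1   Feb    29
add column high_plus_2 = t['high'] + 2:
  month  high  high_plus_2
3   May     6            8
1   Feb    29           31
Finally, sum of column 'high_plus_2' = 39.

39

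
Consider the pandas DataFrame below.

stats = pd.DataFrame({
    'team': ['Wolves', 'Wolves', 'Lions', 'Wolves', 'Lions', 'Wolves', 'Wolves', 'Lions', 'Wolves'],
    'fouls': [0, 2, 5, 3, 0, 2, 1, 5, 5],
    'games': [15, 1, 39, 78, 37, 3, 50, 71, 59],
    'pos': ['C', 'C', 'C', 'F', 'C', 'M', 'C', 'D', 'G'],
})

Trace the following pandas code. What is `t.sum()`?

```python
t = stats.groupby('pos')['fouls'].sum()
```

23

group by pos, sum of fouls:
pos
C    8
D    5
F    3
G    5
M    2
Name: fouls, dtype: int64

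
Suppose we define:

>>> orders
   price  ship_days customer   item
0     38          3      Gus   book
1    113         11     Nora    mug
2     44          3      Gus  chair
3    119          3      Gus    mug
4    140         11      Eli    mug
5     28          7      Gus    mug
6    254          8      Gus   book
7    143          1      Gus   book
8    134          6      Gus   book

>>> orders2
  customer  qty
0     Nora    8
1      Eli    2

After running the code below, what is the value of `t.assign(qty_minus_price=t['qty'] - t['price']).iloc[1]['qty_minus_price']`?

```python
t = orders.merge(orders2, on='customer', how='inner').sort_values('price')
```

merge on 'customer' (how='inner') → 2 rows:
   price  ship_days customer item  qty
0    113         11     Nora  mug    8
1    140         11      Eli  mug    2
sort by price:
   price  ship_days customer item  qty
0    113         11     Nora  mug    8
1    140         11      Eli  mug    2
add column qty_minus_price = t['qty'] - t['price']:
   price  ship_days customer item  qty  qty_minus_price
0    113         11     Nora  mug    8             -105
1    140         11      Eli  mug    2             -138
The value at position 1, column 'qty_minus_price' is -138.

-138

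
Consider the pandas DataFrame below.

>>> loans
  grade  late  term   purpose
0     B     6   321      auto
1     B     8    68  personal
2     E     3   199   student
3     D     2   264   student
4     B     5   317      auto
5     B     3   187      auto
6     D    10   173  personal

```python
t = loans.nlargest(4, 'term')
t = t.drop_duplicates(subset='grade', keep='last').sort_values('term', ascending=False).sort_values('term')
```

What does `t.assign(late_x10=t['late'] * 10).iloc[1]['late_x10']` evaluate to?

20

take 4 rows with largest term:
  grade  late  term  purpose
0     B     6   321     auto
4     B     5   317     auto
3     D     2   264  student
2     E     3   199  student
drop duplicate grade (keep=last):
  grade  late  term  purpose
4     B     5   317     auto
3     D     2   264  student
2     E     3   199  student
sort by term descending:
  grade  late  term  purpose
4     B     5   317     auto
3     D     2   264  student
2     E     3   199  student
sort by term:
  grade  late  term  purpose
2     E     3   199  student
3     D     2   264  student
4     B     5   317     auto
add column late_x10 = t['late'] * 10:
  grade  late  term  purpose  late_x10
2     E     3   199  student        30
3     D     2   264  student        20
4     B     5   317     auto        50
So iloc[1]['late_x10'] = 20.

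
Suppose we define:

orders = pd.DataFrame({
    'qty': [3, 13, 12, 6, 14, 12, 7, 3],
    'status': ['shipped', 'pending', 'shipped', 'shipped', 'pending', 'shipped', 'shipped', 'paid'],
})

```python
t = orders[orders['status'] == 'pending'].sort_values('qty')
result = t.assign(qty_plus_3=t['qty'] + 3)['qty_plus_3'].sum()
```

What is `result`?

filter rows where status == 'pending':
   qty   status
1   13  pending
4   14  pending
sort by qty:
   qty   status
1   13  pending
4   14  pending
add column qty_plus_3 = t['qty'] + 3:
   qty   status  qty_plus_3
1   13  pending          16
4   14  pending          17

33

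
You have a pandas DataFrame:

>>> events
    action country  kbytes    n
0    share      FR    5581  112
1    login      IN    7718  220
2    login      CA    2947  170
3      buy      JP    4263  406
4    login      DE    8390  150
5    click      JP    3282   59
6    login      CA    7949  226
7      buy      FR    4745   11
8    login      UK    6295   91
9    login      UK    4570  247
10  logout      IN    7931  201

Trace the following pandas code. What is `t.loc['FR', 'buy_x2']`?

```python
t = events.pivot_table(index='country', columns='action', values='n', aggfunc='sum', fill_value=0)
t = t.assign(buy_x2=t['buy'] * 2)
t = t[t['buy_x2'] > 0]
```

22

pivot: rows=country, cols=action, sum(n):
action   buy  click  login  logout  share
country                                  
CA         0      0    396       0      0
DE         0      0    150       0      0
FR        11      0      0       0    112
IN         0      0    220     201      0
JP       406     59      0       0      0
UK         0      0    338       0      0
add column buy_x2 = t['buy'] * 2:
action   buy  click  login  logout  share  buy_x2
country                                          
CA         0      0    396       0      0       0
DE         0      0    150       0      0       0
FR        11      0      0       0    112      22
IN         0      0    220     201      0       0
JP       406     59      0       0      0     812
UK         0      0    338       0      0       0
filter rows where buy_x2 > 0:
action   buy  click  login  logout  share  buy_x2
country                                          
FR        11      0      0       0    112      22
JP       406     59      0       0      0     812
Finally, value at row 'FR', column 'buy_x2' = 22.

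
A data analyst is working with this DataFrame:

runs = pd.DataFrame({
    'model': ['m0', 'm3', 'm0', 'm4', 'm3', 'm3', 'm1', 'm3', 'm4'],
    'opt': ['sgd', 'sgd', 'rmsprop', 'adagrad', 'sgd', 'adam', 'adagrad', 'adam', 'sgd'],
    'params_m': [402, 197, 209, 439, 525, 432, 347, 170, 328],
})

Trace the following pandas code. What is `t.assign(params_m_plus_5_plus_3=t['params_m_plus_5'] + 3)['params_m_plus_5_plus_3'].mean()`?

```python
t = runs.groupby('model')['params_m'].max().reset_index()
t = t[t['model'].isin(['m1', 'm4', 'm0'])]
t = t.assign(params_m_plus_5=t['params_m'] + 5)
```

404.0

group by model, max of params_m:
model
m0    402
m1    347
m3    525
m4    439
Name: params_m, dtype: int64
reset_index():
  model  params_m
0    m0       402
1    m1       347
2    m3       525
3    m4       439
filter rows where model in ['m1', 'm4', 'm0']:
  model  params_m
0    m0       402
1    m1       347
3    m4       439
add column params_m_plus_5 = t['params_m'] + 5:
  model  params_m  params_m_plus_5
0    m0       402              407
1    m1       347              352
3    m4       439              444
add column params_m_plus_5_plus_3 = t['params_m_plus_5'] + 3:
  model  params_m  params_m_plus_5  params_m_plus_5_plus_3
0    m0       402              407                     410
1    m1       347              352                     355
3    m4       439              444                     447
Then the mean of column 'params_m_plus_5_plus_3': 404.0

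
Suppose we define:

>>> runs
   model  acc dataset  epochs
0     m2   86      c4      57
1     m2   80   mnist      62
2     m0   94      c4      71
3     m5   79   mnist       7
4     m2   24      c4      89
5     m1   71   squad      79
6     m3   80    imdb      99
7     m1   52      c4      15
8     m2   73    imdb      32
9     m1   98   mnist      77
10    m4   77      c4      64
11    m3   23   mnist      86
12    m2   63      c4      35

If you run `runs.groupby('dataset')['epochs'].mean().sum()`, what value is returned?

257.666666667

group by dataset, mean of epochs:
dataset
c4       55.166667
imdb     65.500000
mnist    58.000000
squad    79.000000
Name: epochs, dtype: float64
Hence 257.666666667.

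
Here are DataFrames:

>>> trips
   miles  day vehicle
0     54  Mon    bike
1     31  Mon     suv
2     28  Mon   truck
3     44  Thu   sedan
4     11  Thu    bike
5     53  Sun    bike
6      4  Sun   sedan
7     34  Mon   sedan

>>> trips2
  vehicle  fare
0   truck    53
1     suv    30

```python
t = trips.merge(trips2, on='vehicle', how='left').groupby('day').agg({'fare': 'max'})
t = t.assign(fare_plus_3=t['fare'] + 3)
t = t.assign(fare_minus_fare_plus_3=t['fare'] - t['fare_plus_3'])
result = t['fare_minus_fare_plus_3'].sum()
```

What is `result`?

-3.0

merge on 'vehicle' (how='left') → 8 rows:
   miles  day vehicle  fare
0     54  Mon    bike   NaN
1     31  Mon     suv  30.0
2     28  Mon   truck  53.0
3     44  Thu   sedan   NaN
4     11  Thu    bike   NaN
5     53  Sun    bike   NaN
6      4  Sun   sedan   NaN
7     34  Mon   sedan   NaN
group by day, max of fare:
     fare
day      
Mon  53.0
Sun   NaN
Thu   NaN
add column fare_plus_3 = t['fare'] + 3:
     fare  fare_plus_3
day                   
Mon  53.0         56.0
Sun   NaN          NaN
Thu   NaN          NaN
add column fare_minus_fare_plus_3 = t['fare'] - t['fare_plus_3']:
     fare  fare_plus_3  fare_minus_fare_plus_3
day                                           
Mon  53.0         56.0                    -3.0
Sun   NaN          NaN                     NaN
Thu   NaN          NaN                     NaN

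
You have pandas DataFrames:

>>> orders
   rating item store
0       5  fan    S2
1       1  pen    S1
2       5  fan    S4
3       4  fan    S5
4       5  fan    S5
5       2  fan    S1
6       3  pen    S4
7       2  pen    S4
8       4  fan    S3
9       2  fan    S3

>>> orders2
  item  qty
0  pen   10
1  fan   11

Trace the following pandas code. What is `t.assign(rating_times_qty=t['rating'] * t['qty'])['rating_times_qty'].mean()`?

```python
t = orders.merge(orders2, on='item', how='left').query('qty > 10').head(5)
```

46.2

merge on 'item' (how='left') → 10 rows:
   rating item store  qty
0       5  fan    S2   11
1       1  pen    S1   10
2       5  fan    S4   11
3       4  fan    S5   11
4       5  fan    S5   11
5       2  fan    S1   11
6       3  pen    S4   10
7       2  pen    S4   10
8       4  fan    S3   11
9       2  fan    S3   11
filter rows where qty > 10:
   rating item store  qty
0       5  fan    S2   11
2       5  fan    S4   11
3       4  fan    S5   11
4       5  fan    S5   11
5       2  fan    S1   11
8       4  fan    S3   11
9       2  fan    S3   11
take first 5 rows:
   rating item store  qty
0       5  fan    S2   11
2       5  fan    S4   11
3       4  fan    S5   11
4       5  fan    S5   11
5       2  fan    S1   11
add column rating_times_qty = t['rating'] * t['qty']:
   rating item store  qty  rating_times_qty
0       5  fan    S2   11                55
2       5  fan    S4   11                55
3       4  fan    S5   11                44
4       5  fan    S5   11                55
5       2  fan    S1   11                22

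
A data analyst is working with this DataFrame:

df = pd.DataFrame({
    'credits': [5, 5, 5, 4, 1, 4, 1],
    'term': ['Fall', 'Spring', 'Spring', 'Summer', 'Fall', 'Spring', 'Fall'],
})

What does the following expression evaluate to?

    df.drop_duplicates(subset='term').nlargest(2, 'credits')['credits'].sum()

drop duplicate term (keep=first):
   credits    term
0        5    Fall
1        5  Spring
3        4  Summer
take 2 rows with largest credits:
   credits    term
0        5    Fall
1        5  Spring

10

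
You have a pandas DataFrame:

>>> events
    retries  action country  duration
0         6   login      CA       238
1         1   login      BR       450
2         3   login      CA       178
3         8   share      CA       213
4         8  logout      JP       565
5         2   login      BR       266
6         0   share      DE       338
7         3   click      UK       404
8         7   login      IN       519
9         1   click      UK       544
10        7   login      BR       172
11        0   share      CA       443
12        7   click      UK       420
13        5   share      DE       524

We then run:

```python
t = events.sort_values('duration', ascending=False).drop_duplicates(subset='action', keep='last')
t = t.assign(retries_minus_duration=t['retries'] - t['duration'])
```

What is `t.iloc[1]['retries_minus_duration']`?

-401

sort by duration descending:
    retries  action country  duration
4         8  logout      JP       565
9         1   click      UK       544
13        5   share      DE       524
8         7   login      IN       519
1         1   login      BR       450
11        0   share      CA       443
12        7   click      UK       420
7         3   click      UK       404
6         0   share      DE       338
5         2   login      BR       266
0         6   login      CA       238
3         8   share      CA       213
2         3   login      CA       178
10        7   login      BR       172
drop duplicate action (keep=last):
    retries  action country  duration
4         8  logout      JP       565
7         3   click      UK       404
3         8   share      CA       213
10        7   login      BR       172
add column retries_minus_duration = t['retries'] - t['duration']:
    retries  action country  duration  retries_minus_duration
4         8  logout      JP       565                    -557
7         3   click      UK       404                    -401
3         8   share      CA       213                    -205
10        7   login      BR       172                    -165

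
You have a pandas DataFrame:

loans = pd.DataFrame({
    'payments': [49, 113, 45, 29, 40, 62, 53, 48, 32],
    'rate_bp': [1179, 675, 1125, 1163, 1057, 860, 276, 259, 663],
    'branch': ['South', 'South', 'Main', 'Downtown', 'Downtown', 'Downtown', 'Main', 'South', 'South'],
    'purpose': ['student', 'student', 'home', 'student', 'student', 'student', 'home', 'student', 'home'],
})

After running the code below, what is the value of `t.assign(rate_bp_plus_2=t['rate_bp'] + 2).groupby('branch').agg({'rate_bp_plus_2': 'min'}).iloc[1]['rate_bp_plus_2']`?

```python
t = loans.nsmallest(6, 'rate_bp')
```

278

take 6 rows with smallest rate_bp:
   payments  rate_bp    branch  purpose
7        48      259     South  student
6        53      276      Main     home
8        32      663     South     home
1       113      675     South  student
5        62      860  Downtown  student
4        40     1057  Downtown  student
add column rate_bp_plus_2 = t['rate_bp'] + 2:
   payments  rate_bp    branch  purpose  rate_bp_plus_2
7        48      259     South  student             261
6        53      276      Main     home             278
8        32      663     South     home             665
1       113      675     South  student             677
5        62      860  Downtown  student             862
4        40     1057  Downtown  student            1059
group by branch, min of rate_bp_plus_2:
          rate_bp_plus_2
branch                  
Downtown             862
Main                 278
South                261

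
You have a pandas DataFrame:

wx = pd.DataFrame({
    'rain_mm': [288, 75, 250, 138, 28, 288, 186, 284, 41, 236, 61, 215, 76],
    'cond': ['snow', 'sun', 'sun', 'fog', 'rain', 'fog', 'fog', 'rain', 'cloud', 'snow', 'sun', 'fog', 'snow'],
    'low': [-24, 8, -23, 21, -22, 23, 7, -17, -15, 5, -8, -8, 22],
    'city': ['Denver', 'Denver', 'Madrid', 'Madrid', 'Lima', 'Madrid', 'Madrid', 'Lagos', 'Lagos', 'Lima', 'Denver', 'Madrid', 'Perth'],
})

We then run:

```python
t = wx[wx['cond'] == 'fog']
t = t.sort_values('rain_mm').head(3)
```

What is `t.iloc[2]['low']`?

-8

filter rows where cond == 'fog':
    rain_mm cond  low    city
3       138  fog   21  Madrid
5       288  fog   23  Madrid
6       186  fog    7  Madrid
11      215  fog   -8  Madrid
sort by rain_mm:
    rain_mm cond  low    city
3       138  fog   21  Madrid
6       186  fog    7  Madrid
11      215  fog   -8  Madrid
5       288  fog   23  Madrid
take first 3 rows:
    rain_mm cond  low    city
3       138  fog   21  Madrid
6       186  fog    7  Madrid
11      215  fog   -8  Madrid
Finally, value at position 2, column 'low' = -8.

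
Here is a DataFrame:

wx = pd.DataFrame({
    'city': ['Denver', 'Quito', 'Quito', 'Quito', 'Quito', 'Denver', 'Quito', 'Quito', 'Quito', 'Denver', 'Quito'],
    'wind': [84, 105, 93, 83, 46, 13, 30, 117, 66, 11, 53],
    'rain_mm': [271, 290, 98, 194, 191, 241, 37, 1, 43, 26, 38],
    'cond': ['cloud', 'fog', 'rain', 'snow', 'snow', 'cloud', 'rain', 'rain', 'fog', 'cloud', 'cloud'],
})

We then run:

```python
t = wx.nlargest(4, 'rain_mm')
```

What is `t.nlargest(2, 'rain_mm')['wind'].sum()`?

189

take 4 rows with largest rain_mm:
     city  wind  rain_mm   cond
1   Quito   105      290    fog
0  Denver    84      271  cloud
5  Denver    13      241  cloud
3   Quito    83      194   snow
take 2 rows with largest rain_mm:
     city  wind  rain_mm   cond
1   Quito   105      290    fog
0  Denver    84      271  cloud
Then the sum of column 'wind': 189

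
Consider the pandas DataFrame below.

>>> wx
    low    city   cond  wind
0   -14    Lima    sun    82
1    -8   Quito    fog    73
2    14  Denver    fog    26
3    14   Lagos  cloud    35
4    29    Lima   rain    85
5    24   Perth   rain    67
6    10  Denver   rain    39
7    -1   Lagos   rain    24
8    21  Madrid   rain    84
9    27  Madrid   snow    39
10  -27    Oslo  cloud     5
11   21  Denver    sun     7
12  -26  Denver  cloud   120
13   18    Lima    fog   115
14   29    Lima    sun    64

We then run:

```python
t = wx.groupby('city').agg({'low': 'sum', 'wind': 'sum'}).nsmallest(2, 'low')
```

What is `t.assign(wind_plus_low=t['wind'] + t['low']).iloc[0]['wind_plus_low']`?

group by city: sum(low), sum(wind):
        low  wind
city             
Denver   19   192
Lagos    13    59
Lima     62   346
Madrid   48   123
Oslo    -27     5
Perth    24    67
Quito    -8    73
take 2 rows with smallest low:
       low  wind
city            
Oslo   -27     5
Quito   -8    73
add column wind_plus_low = t['wind'] + t['low']:
       low  wind  wind_plus_low
city                           
Oslo   -27     5            -22
Quito   -8    73             65
Then the value at position 0, column 'wind_plus_low': -22

-22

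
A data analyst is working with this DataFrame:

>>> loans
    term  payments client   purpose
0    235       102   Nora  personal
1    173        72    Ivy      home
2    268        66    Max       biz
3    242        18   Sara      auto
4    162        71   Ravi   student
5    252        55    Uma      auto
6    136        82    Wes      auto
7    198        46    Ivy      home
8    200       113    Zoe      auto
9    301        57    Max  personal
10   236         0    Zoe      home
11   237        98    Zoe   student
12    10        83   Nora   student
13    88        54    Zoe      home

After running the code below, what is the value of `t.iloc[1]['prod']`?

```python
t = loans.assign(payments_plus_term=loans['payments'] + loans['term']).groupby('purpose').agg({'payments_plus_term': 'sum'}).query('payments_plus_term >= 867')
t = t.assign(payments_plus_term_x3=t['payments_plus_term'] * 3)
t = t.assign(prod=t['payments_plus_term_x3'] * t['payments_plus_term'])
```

add column payments_plus_term = loans['payments'] + loans['term']:
    term  payments client   purpose  payments_plus_term
0    235       102   Nora  personal                 337
1    173        72    Ivy      home                 245
2    268        66    Max       biz                 334
3    242        18   Sara      auto                 260
4    162        71   Ravi   student                 233
5    252        55    Uma      auto                 307
6    136        82    Wes      auto                 218
7    198        46    Ivy      home                 244
8    200       113    Zoe      auto                 313
9    301        57    Max  personal                 358
10   236         0    Zoe      home                 236
11   237        98    Zoe   student                 335
12    10        83   Nora   student                  93
13    88        54    Zoe      home                 142
group by purpose, sum of payments_plus_term:
          payments_plus_term
purpose                     
auto                    1098
biz                      334
home                     867
personal                 695
student                  661
filter rows where payments_plus_term >= 867:
         payments_plus_term
purpose                    
auto                   1098
home                    867
add column payments_plus_term_x3 = t['payments_plus_term'] * 3:
         payments_plus_term  payments_plus_term_x3
purpose                                           
auto                   1098                   3294
home                    867                   2601
add column prod = t['payments_plus_term_x3'] * t['payments_plus_term']:
         payments_plus_term  payments_plus_term_x3     prod
purpose                                                    
auto                   1098                   3294  3616812
home                    867                   2601  2255067
value at position 1, column 'prod' → 2255067

2255067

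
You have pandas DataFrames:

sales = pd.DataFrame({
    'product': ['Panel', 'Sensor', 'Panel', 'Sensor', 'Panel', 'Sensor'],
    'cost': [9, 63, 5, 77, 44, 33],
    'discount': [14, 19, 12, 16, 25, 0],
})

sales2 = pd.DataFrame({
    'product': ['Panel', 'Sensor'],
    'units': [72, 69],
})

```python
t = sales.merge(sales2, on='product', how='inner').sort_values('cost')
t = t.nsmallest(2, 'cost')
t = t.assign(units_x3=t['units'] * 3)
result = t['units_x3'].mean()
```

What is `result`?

merge on 'product' (how='inner') → 6 rows:
  product  cost  discount  units
0   Panel     9        14     72
1  Sensor    63        19     69
2   Panel     5        12     72
3  Sensor    77        16     69
4   Panel    44        25     72
5  Sensor    33         0     69
sort by cost:
  product  cost  discount  units
2   Panel     5        12     72
0   Panel     9        14     72
5  Sensor    33         0     69
4   Panel    44        25     72
1  Sensor    63        19     69
3  Sensor    77        16     69
take 2 rows with smallest cost:
  product  cost  discount  units
2   Panel     5        12     72
0   Panel     9        14     72
add column units_x3 = t['units'] * 3:
  product  cost  discount  units  units_x3
2   Panel     5        12     72       216
0   Panel     9        14     72       216
Reading off the mean of column 'units_x3', we get 216.0.

216.0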